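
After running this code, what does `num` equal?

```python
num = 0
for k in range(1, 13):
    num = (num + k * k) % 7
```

Let's trace through this code step by step.

Initialize: num = 0
Entering loop: for k in range(1, 13):

After execution: num = 6
6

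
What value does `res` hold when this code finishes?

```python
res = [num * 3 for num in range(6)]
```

Let's trace through this code step by step.

Initialize: res = [num * 3 for num in range(6)]

After execution: res = [0, 3, 6, 9, 12, 15]
[0, 3, 6, 9, 12, 15]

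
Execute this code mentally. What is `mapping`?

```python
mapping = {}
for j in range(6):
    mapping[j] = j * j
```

Let's trace through this code step by step.

Initialize: mapping = {}
Entering loop: for j in range(6):

After execution: mapping = {0: 0, 1: 1, 2: 4, 3: 9, 4: 16, 5: 25}
{0: 0, 1: 1, 2: 4, 3: 9, 4: 16, 5: 25}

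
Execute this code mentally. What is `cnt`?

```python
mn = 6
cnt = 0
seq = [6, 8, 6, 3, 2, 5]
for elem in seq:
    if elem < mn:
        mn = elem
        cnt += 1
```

Let's trace through this code step by step.

Initialize: mn = 6
Initialize: cnt = 0
Initialize: seq = [6, 8, 6, 3, 2, 5]
Entering loop: for elem in seq:

After execution: cnt = 2
2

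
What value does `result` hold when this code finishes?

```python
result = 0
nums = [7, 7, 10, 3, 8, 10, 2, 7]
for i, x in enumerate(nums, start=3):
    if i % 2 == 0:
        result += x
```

Let's trace through this code step by step.

Initialize: result = 0
Initialize: nums = [7, 7, 10, 3, 8, 10, 2, 7]
Entering loop: for i, x in enumerate(nums, start=3):

After execution: result = 27
27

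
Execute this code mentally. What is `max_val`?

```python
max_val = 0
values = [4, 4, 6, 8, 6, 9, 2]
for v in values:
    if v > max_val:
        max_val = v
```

Let's trace through this code step by step.

Initialize: max_val = 0
Initialize: values = [4, 4, 6, 8, 6, 9, 2]
Entering loop: for v in values:

After execution: max_val = 9
9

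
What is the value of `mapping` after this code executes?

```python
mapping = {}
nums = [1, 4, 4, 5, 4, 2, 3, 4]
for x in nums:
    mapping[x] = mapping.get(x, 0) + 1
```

Let's trace through this code step by step.

Initialize: mapping = {}
Initialize: nums = [1, 4, 4, 5, 4, 2, 3, 4]
Entering loop: for x in nums:

After execution: mapping = {1: 1, 4: 4, 5: 1, 2: 1, 3: 1}
{1: 1, 4: 4, 5: 1, 2: 1, 3: 1}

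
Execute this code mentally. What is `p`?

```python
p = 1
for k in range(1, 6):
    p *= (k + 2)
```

Let's trace through this code step by step.

Initialize: p = 1
Entering loop: for k in range(1, 6):

After execution: p = 2520
2520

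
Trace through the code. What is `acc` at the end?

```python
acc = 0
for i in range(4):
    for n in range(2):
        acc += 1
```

Let's trace through this code step by step.

Initialize: acc = 0
Entering loop: for i in range(4):

After execution: acc = 8
8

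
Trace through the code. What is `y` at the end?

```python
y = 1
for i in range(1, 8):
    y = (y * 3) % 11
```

Let's trace through this code step by step.

Initialize: y = 1
Entering loop: for i in range(1, 8):

After execution: y = 9
9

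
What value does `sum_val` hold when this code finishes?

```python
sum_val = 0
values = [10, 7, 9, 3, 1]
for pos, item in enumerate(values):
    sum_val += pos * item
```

Let's trace through this code step by step.

Initialize: sum_val = 0
Initialize: values = [10, 7, 9, 3, 1]
Entering loop: for pos, item in enumerate(values):

After execution: sum_val = 38
38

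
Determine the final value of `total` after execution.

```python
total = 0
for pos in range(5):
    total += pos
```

Let's trace through this code step by step.

Initialize: total = 0
Entering loop: for pos in range(5):

After execution: total = 10
10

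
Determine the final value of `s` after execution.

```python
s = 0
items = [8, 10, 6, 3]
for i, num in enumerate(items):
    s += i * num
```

Let's trace through this code step by step.

Initialize: s = 0
Initialize: items = [8, 10, 6, 3]
Entering loop: for i, num in enumerate(items):

After execution: s = 31
31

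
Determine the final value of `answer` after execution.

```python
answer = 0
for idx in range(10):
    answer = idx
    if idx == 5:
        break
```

Let's trace through this code step by step.

Initialize: answer = 0
Entering loop: for idx in range(10):

After execution: answer = 5
5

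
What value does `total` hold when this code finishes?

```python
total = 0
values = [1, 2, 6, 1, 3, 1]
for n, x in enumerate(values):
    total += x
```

Let's trace through this code step by step.

Initialize: total = 0
Initialize: values = [1, 2, 6, 1, 3, 1]
Entering loop: for n, x in enumerate(values):

After execution: total = 14
14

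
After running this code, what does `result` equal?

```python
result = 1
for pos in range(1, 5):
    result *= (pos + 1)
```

Let's trace through this code step by step.

Initialize: result = 1
Entering loop: for pos in range(1, 5):

After execution: result = 120
120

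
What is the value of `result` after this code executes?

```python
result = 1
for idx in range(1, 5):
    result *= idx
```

Let's trace through this code step by step.

Initialize: result = 1
Entering loop: for idx in range(1, 5):

After execution: result = 24
24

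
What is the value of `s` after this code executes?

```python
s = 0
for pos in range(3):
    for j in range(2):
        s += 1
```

Let's trace through this code step by step.

Initialize: s = 0
Entering loop: for pos in range(3):

After execution: s = 6
6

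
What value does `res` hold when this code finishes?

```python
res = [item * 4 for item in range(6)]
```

Let's trace through this code step by step.

Initialize: res = [item * 4 for item in range(6)]

After execution: res = [0, 4, 8, 12, 16, 20]
[0, 4, 8, 12, 16, 20]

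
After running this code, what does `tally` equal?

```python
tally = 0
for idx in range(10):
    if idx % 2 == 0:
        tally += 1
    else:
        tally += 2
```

Let's trace through this code step by step.

Initialize: tally = 0
Entering loop: for idx in range(10):

After execution: tally = 15
15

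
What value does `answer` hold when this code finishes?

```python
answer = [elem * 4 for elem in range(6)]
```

Let's trace through this code step by step.

Initialize: answer = [elem * 4 for elem in range(6)]

After execution: answer = [0, 4, 8, 12, 16, 20]
[0, 4, 8, 12, 16, 20]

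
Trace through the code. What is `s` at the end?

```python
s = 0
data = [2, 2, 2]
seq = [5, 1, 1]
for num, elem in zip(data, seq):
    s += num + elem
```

Let's trace through this code step by step.

Initialize: s = 0
Initialize: data = [2, 2, 2]
Initialize: seq = [5, 1, 1]
Entering loop: for num, elem in zip(data, seq):

After execution: s = 13
13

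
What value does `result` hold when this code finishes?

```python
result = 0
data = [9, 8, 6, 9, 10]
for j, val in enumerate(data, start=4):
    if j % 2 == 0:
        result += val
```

Let's trace through this code step by step.

Initialize: result = 0
Initialize: data = [9, 8, 6, 9, 10]
Entering loop: for j, val in enumerate(data, start=4):

After execution: result = 25
25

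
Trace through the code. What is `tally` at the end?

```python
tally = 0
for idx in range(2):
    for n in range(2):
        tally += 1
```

Let's trace through this code step by step.

Initialize: tally = 0
Entering loop: for idx in range(2):

After execution: tally = 4
4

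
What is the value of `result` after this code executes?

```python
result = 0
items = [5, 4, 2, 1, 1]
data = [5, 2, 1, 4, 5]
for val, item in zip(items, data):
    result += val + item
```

Let's trace through this code step by step.

Initialize: result = 0
Initialize: items = [5, 4, 2, 1, 1]
Initialize: data = [5, 2, 1, 4, 5]
Entering loop: for val, item in zip(items, data):

After execution: result = 30
30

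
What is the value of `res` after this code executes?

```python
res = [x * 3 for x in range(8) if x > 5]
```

Let's trace through this code step by step.

Initialize: res = [x * 3 for x in range(8) if x > 5]

After execution: res = [18, 21]
[18, 21]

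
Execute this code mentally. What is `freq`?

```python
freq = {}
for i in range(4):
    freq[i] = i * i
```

Let's trace through this code step by step.

Initialize: freq = {}
Entering loop: for i in range(4):

After execution: freq = {0: 0, 1: 1, 2: 4, 3: 9}
{0: 0, 1: 1, 2: 4, 3: 9}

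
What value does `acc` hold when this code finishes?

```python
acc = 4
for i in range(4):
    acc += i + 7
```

Let's trace through this code step by step.

Initialize: acc = 4
Entering loop: for i in range(4):

After execution: acc = 38
38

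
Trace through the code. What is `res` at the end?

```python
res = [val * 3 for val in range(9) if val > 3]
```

Let's trace through this code step by step.

Initialize: res = [val * 3 for val in range(9) if val > 3]

After execution: res = [12, 15, 18, 21, 24]
[12, 15, 18, 21, 24]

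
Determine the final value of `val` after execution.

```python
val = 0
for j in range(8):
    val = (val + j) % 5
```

Let's trace through this code step by step.

Initialize: val = 0
Entering loop: for j in range(8):

After execution: val = 3
3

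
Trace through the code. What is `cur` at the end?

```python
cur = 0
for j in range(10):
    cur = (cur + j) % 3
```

Let's trace through this code step by step.

Initialize: cur = 0
Entering loop: for j in range(10):

After execution: cur = 0
0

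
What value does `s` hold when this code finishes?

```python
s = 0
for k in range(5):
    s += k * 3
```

Let's trace through this code step by step.

Initialize: s = 0
Entering loop: for k in range(5):

After execution: s = 30
30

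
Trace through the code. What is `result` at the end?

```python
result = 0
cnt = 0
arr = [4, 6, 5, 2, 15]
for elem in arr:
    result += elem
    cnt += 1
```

Let's trace through this code step by step.

Initialize: result = 0
Initialize: cnt = 0
Initialize: arr = [4, 6, 5, 2, 15]
Entering loop: for elem in arr:

After execution: result = 32
32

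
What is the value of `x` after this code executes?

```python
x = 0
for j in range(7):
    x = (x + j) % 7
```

Let's trace through this code step by step.

Initialize: x = 0
Entering loop: for j in range(7):

After execution: x = 0
0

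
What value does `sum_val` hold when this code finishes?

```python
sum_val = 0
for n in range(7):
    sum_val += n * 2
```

Let's trace through this code step by step.

Initialize: sum_val = 0
Entering loop: for n in range(7):

After execution: sum_val = 42
42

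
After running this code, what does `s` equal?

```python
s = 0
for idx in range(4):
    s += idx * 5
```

Let's trace through this code step by step.

Initialize: s = 0
Entering loop: for idx in range(4):

After execution: s = 30
30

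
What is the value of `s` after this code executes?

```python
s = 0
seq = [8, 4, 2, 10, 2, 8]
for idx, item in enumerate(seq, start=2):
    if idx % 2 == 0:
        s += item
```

Let's trace through this code step by step.

Initialize: s = 0
Initialize: seq = [8, 4, 2, 10, 2, 8]
Entering loop: for idx, item in enumerate(seq, start=2):

After execution: s = 12
12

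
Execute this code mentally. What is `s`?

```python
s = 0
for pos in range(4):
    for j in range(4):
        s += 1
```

Let's trace through this code step by step.

Initialize: s = 0
Entering loop: for pos in range(4):

After execution: s = 16
16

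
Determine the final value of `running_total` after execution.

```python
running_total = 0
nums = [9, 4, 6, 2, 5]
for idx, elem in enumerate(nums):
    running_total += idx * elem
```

Let's trace through this code step by step.

Initialize: running_total = 0
Initialize: nums = [9, 4, 6, 2, 5]
Entering loop: for idx, elem in enumerate(nums):

After execution: running_total = 42
42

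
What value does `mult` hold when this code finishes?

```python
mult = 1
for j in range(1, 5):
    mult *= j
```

Let's trace through this code step by step.

Initialize: mult = 1
Entering loop: for j in range(1, 5):

After execution: mult = 24
24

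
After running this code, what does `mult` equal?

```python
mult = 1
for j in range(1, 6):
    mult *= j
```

Let's trace through this code step by step.

Initialize: mult = 1
Entering loop: for j in range(1, 6):

After execution: mult = 120
120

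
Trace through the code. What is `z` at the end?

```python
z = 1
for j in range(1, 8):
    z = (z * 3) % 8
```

Let's trace through this code step by step.

Initialize: z = 1
Entering loop: for j in range(1, 8):

After execution: z = 3
3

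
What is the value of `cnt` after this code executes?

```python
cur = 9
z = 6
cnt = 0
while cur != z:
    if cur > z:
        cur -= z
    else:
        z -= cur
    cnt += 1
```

Let's trace through this code step by step.

Initialize: cur = 9
Initialize: z = 6
Initialize: cnt = 0
Entering loop: while cur != z:

After execution: cnt = 2
2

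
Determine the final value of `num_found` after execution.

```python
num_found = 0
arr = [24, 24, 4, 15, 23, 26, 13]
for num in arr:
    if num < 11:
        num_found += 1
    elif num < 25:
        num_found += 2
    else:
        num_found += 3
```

Let's trace through this code step by step.

Initialize: num_found = 0
Initialize: arr = [24, 24, 4, 15, 23, 26, 13]
Entering loop: for num in arr:

After execution: num_found = 14
14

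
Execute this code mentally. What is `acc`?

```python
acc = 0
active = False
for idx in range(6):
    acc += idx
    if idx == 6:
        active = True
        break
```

Let's trace through this code step by step.

Initialize: acc = 0
Initialize: active = False
Entering loop: for idx in range(6):

After execution: acc = 15
15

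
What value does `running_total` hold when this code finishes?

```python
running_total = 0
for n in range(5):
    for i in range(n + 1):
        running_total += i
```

Let's trace through this code step by step.

Initialize: running_total = 0
Entering loop: for n in range(5):

After execution: running_total = 20
20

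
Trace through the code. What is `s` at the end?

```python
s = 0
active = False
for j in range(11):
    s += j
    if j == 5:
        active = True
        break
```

Let's trace through this code step by step.

Initialize: s = 0
Initialize: active = False
Entering loop: for j in range(11):

After execution: s = 15
15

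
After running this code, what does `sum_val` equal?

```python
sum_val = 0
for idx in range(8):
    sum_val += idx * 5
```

Let's trace through this code step by step.

Initialize: sum_val = 0
Entering loop: for idx in range(8):

After execution: sum_val = 140
140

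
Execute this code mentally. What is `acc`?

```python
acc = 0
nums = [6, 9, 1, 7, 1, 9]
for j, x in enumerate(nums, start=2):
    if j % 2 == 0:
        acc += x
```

Let's trace through this code step by step.

Initialize: acc = 0
Initialize: nums = [6, 9, 1, 7, 1, 9]
Entering loop: for j, x in enumerate(nums, start=2):

After execution: acc = 8
8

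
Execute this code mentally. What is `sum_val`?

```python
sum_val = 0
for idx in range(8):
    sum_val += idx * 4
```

Let's trace through this code step by step.

Initialize: sum_val = 0
Entering loop: for idx in range(8):

After execution: sum_val = 112
112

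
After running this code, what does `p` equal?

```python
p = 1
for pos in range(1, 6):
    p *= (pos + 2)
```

Let's trace through this code step by step.

Initialize: p = 1
Entering loop: for pos in range(1, 6):

After execution: p = 2520
2520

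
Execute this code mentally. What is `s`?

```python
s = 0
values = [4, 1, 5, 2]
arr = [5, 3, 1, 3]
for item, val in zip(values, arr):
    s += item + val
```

Let's trace through this code step by step.

Initialize: s = 0
Initialize: values = [4, 1, 5, 2]
Initialize: arr = [5, 3, 1, 3]
Entering loop: for item, val in zip(values, arr):

After execution: s = 24
24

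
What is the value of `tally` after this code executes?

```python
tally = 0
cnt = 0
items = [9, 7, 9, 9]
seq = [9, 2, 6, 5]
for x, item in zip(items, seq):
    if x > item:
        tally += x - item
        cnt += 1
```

Let's trace through this code step by step.

Initialize: tally = 0
Initialize: cnt = 0
Initialize: items = [9, 7, 9, 9]
Initialize: seq = [9, 2, 6, 5]
Entering loop: for x, item in zip(items, seq):

After execution: tally = 12
12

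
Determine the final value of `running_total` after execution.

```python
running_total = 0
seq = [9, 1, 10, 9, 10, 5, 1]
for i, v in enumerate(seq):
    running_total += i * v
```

Let's trace through this code step by step.

Initialize: running_total = 0
Initialize: seq = [9, 1, 10, 9, 10, 5, 1]
Entering loop: for i, v in enumerate(seq):

After execution: running_total = 119
119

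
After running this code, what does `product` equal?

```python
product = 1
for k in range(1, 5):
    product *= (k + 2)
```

Let's trace through this code step by step.

Initialize: product = 1
Entering loop: for k in range(1, 5):

After execution: product = 360
360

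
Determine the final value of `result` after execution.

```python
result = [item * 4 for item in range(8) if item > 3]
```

Let's trace through this code step by step.

Initialize: result = [item * 4 for item in range(8) if item > 3]

After execution: result = [16, 20, 24, 28]
[16, 20, 24, 28]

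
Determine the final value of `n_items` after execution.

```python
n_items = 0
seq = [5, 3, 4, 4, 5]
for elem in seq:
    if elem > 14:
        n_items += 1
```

Let's trace through this code step by step.

Initialize: n_items = 0
Initialize: seq = [5, 3, 4, 4, 5]
Entering loop: for elem in seq:

After execution: n_items = 0
0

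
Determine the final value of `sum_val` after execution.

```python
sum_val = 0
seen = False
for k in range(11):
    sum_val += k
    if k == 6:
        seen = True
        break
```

Let's trace through this code step by step.

Initialize: sum_val = 0
Initialize: seen = False
Entering loop: for k in range(11):

After execution: sum_val = 21
21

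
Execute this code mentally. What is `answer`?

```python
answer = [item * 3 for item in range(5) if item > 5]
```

Let's trace through this code step by step.

Initialize: answer = [item * 3 for item in range(5) if item > 5]

After execution: answer = []
[]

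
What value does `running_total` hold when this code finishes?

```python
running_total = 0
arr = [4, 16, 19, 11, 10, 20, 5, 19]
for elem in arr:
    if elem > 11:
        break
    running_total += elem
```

Let's trace through this code step by step.

Initialize: running_total = 0
Initialize: arr = [4, 16, 19, 11, 10, 20, 5, 19]
Entering loop: for elem in arr:

After execution: running_total = 4
4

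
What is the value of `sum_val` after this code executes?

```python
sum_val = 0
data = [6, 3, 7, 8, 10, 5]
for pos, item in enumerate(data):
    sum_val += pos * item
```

Let's trace through this code step by step.

Initialize: sum_val = 0
Initialize: data = [6, 3, 7, 8, 10, 5]
Entering loop: for pos, item in enumerate(data):

After execution: sum_val = 106
106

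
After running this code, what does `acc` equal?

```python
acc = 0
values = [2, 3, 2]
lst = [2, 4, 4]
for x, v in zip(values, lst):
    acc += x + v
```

Let's trace through this code step by step.

Initialize: acc = 0
Initialize: values = [2, 3, 2]
Initialize: lst = [2, 4, 4]
Entering loop: for x, v in zip(values, lst):

After execution: acc = 17
17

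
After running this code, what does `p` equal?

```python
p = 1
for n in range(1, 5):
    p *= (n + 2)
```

Let's trace through this code step by step.

Initialize: p = 1
Entering loop: for n in range(1, 5):

After execution: p = 360
360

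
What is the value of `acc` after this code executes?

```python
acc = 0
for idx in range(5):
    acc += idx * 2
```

Let's trace through this code step by step.

Initialize: acc = 0
Entering loop: for idx in range(5):

After execution: acc = 20
20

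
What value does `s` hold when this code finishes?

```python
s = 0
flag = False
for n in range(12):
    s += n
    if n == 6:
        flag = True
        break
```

Let's trace through this code step by step.

Initialize: s = 0
Initialize: flag = False
Entering loop: for n in range(12):

After execution: s = 21
21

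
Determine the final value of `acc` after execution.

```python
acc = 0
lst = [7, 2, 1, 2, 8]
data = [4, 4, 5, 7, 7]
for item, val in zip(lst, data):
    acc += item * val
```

Let's trace through this code step by step.

Initialize: acc = 0
Initialize: lst = [7, 2, 1, 2, 8]
Initialize: data = [4, 4, 5, 7, 7]
Entering loop: for item, val in zip(lst, data):

After execution: acc = 111
111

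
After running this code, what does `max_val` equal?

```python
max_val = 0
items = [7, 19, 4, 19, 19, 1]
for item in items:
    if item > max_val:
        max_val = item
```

Let's trace through this code step by step.

Initialize: max_val = 0
Initialize: items = [7, 19, 4, 19, 19, 1]
Entering loop: for item in items:

After execution: max_val = 19
19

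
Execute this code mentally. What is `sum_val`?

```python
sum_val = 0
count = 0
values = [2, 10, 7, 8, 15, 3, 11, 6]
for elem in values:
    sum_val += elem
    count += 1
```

Let's trace through this code step by step.

Initialize: sum_val = 0
Initialize: count = 0
Initialize: values = [2, 10, 7, 8, 15, 3, 11, 6]
Entering loop: for elem in values:

After execution: sum_val = 62
62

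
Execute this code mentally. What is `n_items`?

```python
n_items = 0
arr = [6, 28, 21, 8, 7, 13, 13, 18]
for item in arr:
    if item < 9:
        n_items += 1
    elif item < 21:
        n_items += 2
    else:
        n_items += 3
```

Let's trace through this code step by step.

Initialize: n_items = 0
Initialize: arr = [6, 28, 21, 8, 7, 13, 13, 18]
Entering loop: for item in arr:

After execution: n_items = 15
15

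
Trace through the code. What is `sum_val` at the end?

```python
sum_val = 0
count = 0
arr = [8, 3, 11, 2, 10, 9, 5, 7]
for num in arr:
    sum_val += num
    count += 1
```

Let's trace through this code step by step.

Initialize: sum_val = 0
Initialize: count = 0
Initialize: arr = [8, 3, 11, 2, 10, 9, 5, 7]
Entering loop: for num in arr:

After execution: sum_val = 55
55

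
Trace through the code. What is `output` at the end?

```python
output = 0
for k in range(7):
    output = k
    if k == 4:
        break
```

Let's trace through this code step by step.

Initialize: output = 0
Entering loop: for k in range(7):

After execution: output = 4
4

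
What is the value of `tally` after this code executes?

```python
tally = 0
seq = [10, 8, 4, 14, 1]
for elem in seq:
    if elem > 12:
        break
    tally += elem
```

Let's trace through this code step by step.

Initialize: tally = 0
Initialize: seq = [10, 8, 4, 14, 1]
Entering loop: for elem in seq:

After execution: tally = 22
22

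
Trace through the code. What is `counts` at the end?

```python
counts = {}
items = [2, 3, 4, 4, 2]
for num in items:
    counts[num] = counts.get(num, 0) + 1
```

Let's trace through this code step by step.

Initialize: counts = {}
Initialize: items = [2, 3, 4, 4, 2]
Entering loop: for num in items:

After execution: counts = {2: 2, 3: 1, 4: 2}
{2: 2, 3: 1, 4: 2}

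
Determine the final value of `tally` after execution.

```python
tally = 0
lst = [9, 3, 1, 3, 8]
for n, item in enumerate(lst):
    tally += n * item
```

Let's trace through this code step by step.

Initialize: tally = 0
Initialize: lst = [9, 3, 1, 3, 8]
Entering loop: for n, item in enumerate(lst):

After execution: tally = 46
46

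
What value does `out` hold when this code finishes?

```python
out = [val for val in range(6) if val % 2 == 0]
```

Let's trace through this code step by step.

Initialize: out = [val for val in range(6) if val % 2 == 0]

After execution: out = [0, 2, 4]
[0, 2, 4]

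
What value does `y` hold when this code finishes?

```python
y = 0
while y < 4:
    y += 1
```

Let's trace through this code step by step.

Initialize: y = 0
Entering loop: while y < 4:

After execution: y = 4
4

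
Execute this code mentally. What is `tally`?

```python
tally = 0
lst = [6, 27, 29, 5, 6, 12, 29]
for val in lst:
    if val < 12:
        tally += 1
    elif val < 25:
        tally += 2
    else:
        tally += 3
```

Let's trace through this code step by step.

Initialize: tally = 0
Initialize: lst = [6, 27, 29, 5, 6, 12, 29]
Entering loop: for val in lst:

After execution: tally = 14
14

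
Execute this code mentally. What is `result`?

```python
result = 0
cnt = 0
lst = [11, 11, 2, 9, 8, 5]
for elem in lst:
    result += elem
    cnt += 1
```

Let's trace through this code step by step.

Initialize: result = 0
Initialize: cnt = 0
Initialize: lst = [11, 11, 2, 9, 8, 5]
Entering loop: for elem in lst:

After execution: result = 46
46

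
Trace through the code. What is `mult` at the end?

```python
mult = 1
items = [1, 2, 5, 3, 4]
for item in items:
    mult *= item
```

Let's trace through this code step by step.

Initialize: mult = 1
Initialize: items = [1, 2, 5, 3, 4]
Entering loop: for item in items:

After execution: mult = 120
120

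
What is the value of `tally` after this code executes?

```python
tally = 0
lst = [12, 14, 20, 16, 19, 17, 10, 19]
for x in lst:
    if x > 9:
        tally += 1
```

Let's trace through this code step by step.

Initialize: tally = 0
Initialize: lst = [12, 14, 20, 16, 19, 17, 10, 19]
Entering loop: for x in lst:

After execution: tally = 8
8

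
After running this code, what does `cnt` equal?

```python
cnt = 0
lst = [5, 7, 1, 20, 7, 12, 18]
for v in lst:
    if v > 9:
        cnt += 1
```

Let's trace through this code step by step.

Initialize: cnt = 0
Initialize: lst = [5, 7, 1, 20, 7, 12, 18]
Entering loop: for v in lst:

After execution: cnt = 3
3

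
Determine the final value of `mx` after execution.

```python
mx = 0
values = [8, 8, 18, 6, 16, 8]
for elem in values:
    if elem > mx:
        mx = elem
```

Let's trace through this code step by step.

Initialize: mx = 0
Initialize: values = [8, 8, 18, 6, 16, 8]
Entering loop: for elem in values:

After execution: mx = 18
18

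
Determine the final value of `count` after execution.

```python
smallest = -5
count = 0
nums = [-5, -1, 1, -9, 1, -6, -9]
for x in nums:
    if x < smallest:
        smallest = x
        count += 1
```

Let's trace through this code step by step.

Initialize: smallest = -5
Initialize: count = 0
Initialize: nums = [-5, -1, 1, -9, 1, -6, -9]
Entering loop: for x in nums:

After execution: count = 1
1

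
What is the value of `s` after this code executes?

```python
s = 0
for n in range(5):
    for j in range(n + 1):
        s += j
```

Let's trace through this code step by step.

Initialize: s = 0
Entering loop: for n in range(5):

After execution: s = 20
20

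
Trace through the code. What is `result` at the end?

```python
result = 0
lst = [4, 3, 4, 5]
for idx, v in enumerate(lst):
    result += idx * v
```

Let's trace through this code step by step.

Initialize: result = 0
Initialize: lst = [4, 3, 4, 5]
Entering loop: for idx, v in enumerate(lst):

After execution: result = 26
26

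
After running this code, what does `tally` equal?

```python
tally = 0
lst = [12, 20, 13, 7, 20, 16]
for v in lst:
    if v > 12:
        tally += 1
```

Let's trace through this code step by step.

Initialize: tally = 0
Initialize: lst = [12, 20, 13, 7, 20, 16]
Entering loop: for v in lst:

After execution: tally = 4
4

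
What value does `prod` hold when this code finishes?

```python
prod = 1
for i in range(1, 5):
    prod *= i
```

Let's trace through this code step by step.

Initialize: prod = 1
Entering loop: for i in range(1, 5):

After execution: prod = 24
24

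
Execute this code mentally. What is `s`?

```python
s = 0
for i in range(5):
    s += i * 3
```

Let's trace through this code step by step.

Initialize: s = 0
Entering loop: for i in range(5):

After execution: s = 30
30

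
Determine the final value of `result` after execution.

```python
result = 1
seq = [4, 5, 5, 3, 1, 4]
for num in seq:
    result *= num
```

Let's trace through this code step by step.

Initialize: result = 1
Initialize: seq = [4, 5, 5, 3, 1, 4]
Entering loop: for num in seq:

After execution: result = 1200
1200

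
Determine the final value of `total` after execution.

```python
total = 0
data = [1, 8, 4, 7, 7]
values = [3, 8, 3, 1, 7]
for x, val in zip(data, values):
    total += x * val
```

Let's trace through this code step by step.

Initialize: total = 0
Initialize: data = [1, 8, 4, 7, 7]
Initialize: values = [3, 8, 3, 1, 7]
Entering loop: for x, val in zip(data, values):

After execution: total = 135
135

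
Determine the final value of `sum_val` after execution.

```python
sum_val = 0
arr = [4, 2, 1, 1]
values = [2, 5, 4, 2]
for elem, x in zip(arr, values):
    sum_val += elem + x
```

Let's trace through this code step by step.

Initialize: sum_val = 0
Initialize: arr = [4, 2, 1, 1]
Initialize: values = [2, 5, 4, 2]
Entering loop: for elem, x in zip(arr, values):

After execution: sum_val = 21
21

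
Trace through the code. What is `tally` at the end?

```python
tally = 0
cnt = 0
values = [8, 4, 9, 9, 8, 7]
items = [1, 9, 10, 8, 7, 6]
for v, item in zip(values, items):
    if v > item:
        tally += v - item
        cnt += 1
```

Let's trace through this code step by step.

Initialize: tally = 0
Initialize: cnt = 0
Initialize: values = [8, 4, 9, 9, 8, 7]
Initialize: items = [1, 9, 10, 8, 7, 6]
Entering loop: for v, item in zip(values, items):

After execution: tally = 10
10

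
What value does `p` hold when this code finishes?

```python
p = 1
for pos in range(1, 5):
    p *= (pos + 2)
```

Let's trace through this code step by step.

Initialize: p = 1
Entering loop: for pos in range(1, 5):

After execution: p = 360
360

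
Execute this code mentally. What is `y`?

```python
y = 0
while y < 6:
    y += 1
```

Let's trace through this code step by step.

Initialize: y = 0
Entering loop: while y < 6:

After execution: y = 6
6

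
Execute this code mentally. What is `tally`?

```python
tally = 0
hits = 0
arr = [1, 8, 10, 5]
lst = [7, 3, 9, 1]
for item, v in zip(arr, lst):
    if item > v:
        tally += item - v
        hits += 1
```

Let's trace through this code step by step.

Initialize: tally = 0
Initialize: hits = 0
Initialize: arr = [1, 8, 10, 5]
Initialize: lst = [7, 3, 9, 1]
Entering loop: for item, v in zip(arr, lst):

After execution: tally = 10
10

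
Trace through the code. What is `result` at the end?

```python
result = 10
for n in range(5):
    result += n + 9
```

Let's trace through this code step by step.

Initialize: result = 10
Entering loop: for n in range(5):

After execution: result = 65
65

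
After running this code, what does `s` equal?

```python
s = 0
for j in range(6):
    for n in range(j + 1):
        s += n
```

Let's trace through this code step by step.

Initialize: s = 0
Entering loop: for j in range(6):

After execution: s = 35
35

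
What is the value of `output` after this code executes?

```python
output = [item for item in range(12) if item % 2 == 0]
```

Let's trace through this code step by step.

Initialize: output = [item for item in range(12) if item % 2 == 0]

After execution: output = [0, 2, 4, 6, 8, 10]
[0, 2, 4, 6, 8, 10]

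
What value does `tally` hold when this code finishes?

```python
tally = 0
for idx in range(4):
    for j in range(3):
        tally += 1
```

Let's trace through this code step by step.

Initialize: tally = 0
Entering loop: for idx in range(4):

After execution: tally = 12
12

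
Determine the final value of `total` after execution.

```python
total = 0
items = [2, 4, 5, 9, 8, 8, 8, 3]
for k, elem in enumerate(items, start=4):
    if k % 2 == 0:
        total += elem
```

Let's trace through this code step by step.

Initialize: total = 0
Initialize: items = [2, 4, 5, 9, 8, 8, 8, 3]
Entering loop: for k, elem in enumerate(items, start=4):

After execution: total = 23
23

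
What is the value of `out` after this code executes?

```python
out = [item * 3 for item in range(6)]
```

Let's trace through this code step by step.

Initialize: out = [item * 3 for item in range(6)]

After execution: out = [0, 3, 6, 9, 12, 15]
[0, 3, 6, 9, 12, 15]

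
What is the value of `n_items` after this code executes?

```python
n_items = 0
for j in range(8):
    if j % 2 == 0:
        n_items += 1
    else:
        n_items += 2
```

Let's trace through this code step by step.

Initialize: n_items = 0
Entering loop: for j in range(8):

After execution: n_items = 12
12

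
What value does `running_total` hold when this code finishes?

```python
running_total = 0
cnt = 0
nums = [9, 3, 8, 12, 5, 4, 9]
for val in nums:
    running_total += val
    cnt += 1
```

Let's trace through this code step by step.

Initialize: running_total = 0
Initialize: cnt = 0
Initialize: nums = [9, 3, 8, 12, 5, 4, 9]
Entering loop: for val in nums:

After execution: running_total = 50
50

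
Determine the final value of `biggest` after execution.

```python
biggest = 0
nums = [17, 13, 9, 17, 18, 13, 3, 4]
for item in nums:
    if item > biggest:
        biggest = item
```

Let's trace through this code step by step.

Initialize: biggest = 0
Initialize: nums = [17, 13, 9, 17, 18, 13, 3, 4]
Entering loop: for item in nums:

After execution: biggest = 18
18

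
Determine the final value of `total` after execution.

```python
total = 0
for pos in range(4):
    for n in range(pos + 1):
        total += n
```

Let's trace through this code step by step.

Initialize: total = 0
Entering loop: for pos in range(4):

After execution: total = 10
10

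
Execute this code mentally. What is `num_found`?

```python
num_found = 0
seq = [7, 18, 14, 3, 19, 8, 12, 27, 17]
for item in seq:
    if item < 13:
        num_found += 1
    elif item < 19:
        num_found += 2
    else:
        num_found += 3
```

Let's trace through this code step by step.

Initialize: num_found = 0
Initialize: seq = [7, 18, 14, 3, 19, 8, 12, 27, 17]
Entering loop: for item in seq:

After execution: num_found = 16
16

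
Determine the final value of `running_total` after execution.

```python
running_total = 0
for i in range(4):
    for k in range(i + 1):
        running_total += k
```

Let's trace through this code step by step.

Initialize: running_total = 0
Entering loop: for i in range(4):

After execution: running_total = 10
10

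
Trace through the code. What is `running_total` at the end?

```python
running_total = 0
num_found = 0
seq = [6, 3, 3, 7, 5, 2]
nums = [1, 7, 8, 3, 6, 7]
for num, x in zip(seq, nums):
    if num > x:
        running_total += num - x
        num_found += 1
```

Let's trace through this code step by step.

Initialize: running_total = 0
Initialize: num_found = 0
Initialize: seq = [6, 3, 3, 7, 5, 2]
Initialize: nums = [1, 7, 8, 3, 6, 7]
Entering loop: for num, x in zip(seq, nums):

After execution: running_total = 9
9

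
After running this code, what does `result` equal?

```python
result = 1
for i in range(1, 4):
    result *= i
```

Let's trace through this code step by step.

Initialize: result = 1
Entering loop: for i in range(1, 4):

After execution: result = 6
6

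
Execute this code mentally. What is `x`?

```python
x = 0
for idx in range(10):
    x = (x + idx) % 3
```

Let's trace through this code step by step.

Initialize: x = 0
Entering loop: for idx in range(10):

After execution: x = 0
0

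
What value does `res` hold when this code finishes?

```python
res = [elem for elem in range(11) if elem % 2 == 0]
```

Let's trace through this code step by step.

Initialize: res = [elem for elem in range(11) if elem % 2 == 0]

After execution: res = [0, 2, 4, 6, 8, 10]
[0, 2, 4, 6, 8, 10]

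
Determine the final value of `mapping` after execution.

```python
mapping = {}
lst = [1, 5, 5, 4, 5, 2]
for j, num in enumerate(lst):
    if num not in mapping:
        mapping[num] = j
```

Let's trace through this code step by step.

Initialize: mapping = {}
Initialize: lst = [1, 5, 5, 4, 5, 2]
Entering loop: for j, num in enumerate(lst):

After execution: mapping = {1: 0, 5: 1, 4: 3, 2: 5}
{1: 0, 5: 1, 4: 3, 2: 5}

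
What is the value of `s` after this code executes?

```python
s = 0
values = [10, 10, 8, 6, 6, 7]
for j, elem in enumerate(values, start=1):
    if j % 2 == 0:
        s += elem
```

Let's trace through this code step by step.

Initialize: s = 0
Initialize: values = [10, 10, 8, 6, 6, 7]
Entering loop: for j, elem in enumerate(values, start=1):

After execution: s = 23
23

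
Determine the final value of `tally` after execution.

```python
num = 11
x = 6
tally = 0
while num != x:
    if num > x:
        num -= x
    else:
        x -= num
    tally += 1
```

Let's trace through this code step by step.

Initialize: num = 11
Initialize: x = 6
Initialize: tally = 0
Entering loop: while num != x:

After execution: tally = 6
6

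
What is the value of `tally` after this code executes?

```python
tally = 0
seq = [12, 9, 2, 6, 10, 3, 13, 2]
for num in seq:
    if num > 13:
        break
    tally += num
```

Let's trace through this code step by step.

Initialize: tally = 0
Initialize: seq = [12, 9, 2, 6, 10, 3, 13, 2]
Entering loop: for num in seq:

After execution: tally = 57
57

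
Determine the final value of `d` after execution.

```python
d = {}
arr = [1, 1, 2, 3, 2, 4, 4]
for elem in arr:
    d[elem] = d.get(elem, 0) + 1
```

Let's trace through this code step by step.

Initialize: d = {}
Initialize: arr = [1, 1, 2, 3, 2, 4, 4]
Entering loop: for elem in arr:

After execution: d = {1: 2, 2: 2, 3: 1, 4: 2}
{1: 2, 2: 2, 3: 1, 4: 2}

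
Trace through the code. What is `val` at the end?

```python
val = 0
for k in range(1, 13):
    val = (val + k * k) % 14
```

Let's trace through this code step by step.

Initialize: val = 0
Entering loop: for k in range(1, 13):

After execution: val = 6
6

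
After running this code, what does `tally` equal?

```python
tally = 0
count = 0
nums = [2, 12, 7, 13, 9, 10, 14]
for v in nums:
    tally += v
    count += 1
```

Let's trace through this code step by step.

Initialize: tally = 0
Initialize: count = 0
Initialize: nums = [2, 12, 7, 13, 9, 10, 14]
Entering loop: for v in nums:

After execution: tally = 67
67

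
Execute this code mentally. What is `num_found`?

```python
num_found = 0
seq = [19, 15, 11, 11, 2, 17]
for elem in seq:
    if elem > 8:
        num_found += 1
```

Let's trace through this code step by step.

Initialize: num_found = 0
Initialize: seq = [19, 15, 11, 11, 2, 17]
Entering loop: for elem in seq:

After execution: num_found = 5
5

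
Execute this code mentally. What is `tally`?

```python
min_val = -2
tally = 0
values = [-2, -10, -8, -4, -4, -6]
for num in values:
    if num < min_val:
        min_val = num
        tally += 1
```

Let's trace through this code step by step.

Initialize: min_val = -2
Initialize: tally = 0
Initialize: values = [-2, -10, -8, -4, -4, -6]
Entering loop: for num in values:

After execution: tally = 1
1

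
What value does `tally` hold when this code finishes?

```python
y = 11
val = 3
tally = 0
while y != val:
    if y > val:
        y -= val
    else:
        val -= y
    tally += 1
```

Let's trace through this code step by step.

Initialize: y = 11
Initialize: val = 3
Initialize: tally = 0
Entering loop: while y != val:

After execution: tally = 5
5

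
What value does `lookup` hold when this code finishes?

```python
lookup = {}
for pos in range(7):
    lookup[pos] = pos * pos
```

Let's trace through this code step by step.

Initialize: lookup = {}
Entering loop: for pos in range(7):

After execution: lookup = {0: 0, 1: 1, 2: 4, 3: 9, 4: 16, 5: 25, 6: 36}
{0: 0, 1: 1, 2: 4, 3: 9, 4: 16, 5: 25, 6: 36}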